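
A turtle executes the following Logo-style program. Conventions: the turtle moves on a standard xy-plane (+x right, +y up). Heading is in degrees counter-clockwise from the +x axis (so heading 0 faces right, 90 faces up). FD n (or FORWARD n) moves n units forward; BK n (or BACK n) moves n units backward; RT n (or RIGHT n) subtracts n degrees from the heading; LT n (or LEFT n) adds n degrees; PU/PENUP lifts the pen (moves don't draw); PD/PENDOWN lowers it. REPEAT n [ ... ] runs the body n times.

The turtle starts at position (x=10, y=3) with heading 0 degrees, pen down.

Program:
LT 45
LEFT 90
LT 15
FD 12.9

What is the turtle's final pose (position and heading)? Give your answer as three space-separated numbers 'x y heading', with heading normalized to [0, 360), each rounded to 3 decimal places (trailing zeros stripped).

Answer: -1.172 9.45 150

Derivation:
Executing turtle program step by step:
Start: pos=(10,3), heading=0, pen down
LT 45: heading 0 -> 45
LT 90: heading 45 -> 135
LT 15: heading 135 -> 150
FD 12.9: (10,3) -> (-1.172,9.45) [heading=150, draw]
Final: pos=(-1.172,9.45), heading=150, 1 segment(s) drawn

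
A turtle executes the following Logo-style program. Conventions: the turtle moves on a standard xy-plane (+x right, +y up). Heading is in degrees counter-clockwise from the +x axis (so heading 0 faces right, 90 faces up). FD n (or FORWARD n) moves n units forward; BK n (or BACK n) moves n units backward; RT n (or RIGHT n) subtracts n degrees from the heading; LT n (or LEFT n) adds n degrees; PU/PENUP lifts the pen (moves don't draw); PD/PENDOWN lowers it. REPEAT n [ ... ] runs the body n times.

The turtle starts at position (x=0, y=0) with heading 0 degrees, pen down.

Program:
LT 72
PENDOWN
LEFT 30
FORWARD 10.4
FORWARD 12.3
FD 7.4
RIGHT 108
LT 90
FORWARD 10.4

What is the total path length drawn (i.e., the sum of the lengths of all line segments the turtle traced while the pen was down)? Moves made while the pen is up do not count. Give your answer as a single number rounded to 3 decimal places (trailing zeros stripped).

Executing turtle program step by step:
Start: pos=(0,0), heading=0, pen down
LT 72: heading 0 -> 72
PD: pen down
LT 30: heading 72 -> 102
FD 10.4: (0,0) -> (-2.162,10.173) [heading=102, draw]
FD 12.3: (-2.162,10.173) -> (-4.72,22.204) [heading=102, draw]
FD 7.4: (-4.72,22.204) -> (-6.258,29.442) [heading=102, draw]
RT 108: heading 102 -> 354
LT 90: heading 354 -> 84
FD 10.4: (-6.258,29.442) -> (-5.171,39.785) [heading=84, draw]
Final: pos=(-5.171,39.785), heading=84, 4 segment(s) drawn

Segment lengths:
  seg 1: (0,0) -> (-2.162,10.173), length = 10.4
  seg 2: (-2.162,10.173) -> (-4.72,22.204), length = 12.3
  seg 3: (-4.72,22.204) -> (-6.258,29.442), length = 7.4
  seg 4: (-6.258,29.442) -> (-5.171,39.785), length = 10.4
Total = 40.5

Answer: 40.5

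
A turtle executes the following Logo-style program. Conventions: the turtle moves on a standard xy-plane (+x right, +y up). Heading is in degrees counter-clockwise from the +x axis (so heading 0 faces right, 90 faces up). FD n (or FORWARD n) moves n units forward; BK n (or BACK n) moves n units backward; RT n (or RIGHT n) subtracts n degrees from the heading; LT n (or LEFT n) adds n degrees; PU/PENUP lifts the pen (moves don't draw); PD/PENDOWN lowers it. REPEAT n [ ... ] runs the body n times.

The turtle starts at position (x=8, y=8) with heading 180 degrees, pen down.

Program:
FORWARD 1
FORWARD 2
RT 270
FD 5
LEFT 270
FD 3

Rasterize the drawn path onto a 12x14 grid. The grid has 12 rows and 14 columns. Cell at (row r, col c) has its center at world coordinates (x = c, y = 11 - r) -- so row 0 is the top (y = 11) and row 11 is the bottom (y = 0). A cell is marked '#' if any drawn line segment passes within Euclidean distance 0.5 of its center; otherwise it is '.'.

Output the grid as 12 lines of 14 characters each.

Answer: ..............
..............
..............
.....####.....
.....#........
.....#........
.....#........
.....#........
..####........
..............
..............
..............

Derivation:
Segment 0: (8,8) -> (7,8)
Segment 1: (7,8) -> (5,8)
Segment 2: (5,8) -> (5,3)
Segment 3: (5,3) -> (2,3)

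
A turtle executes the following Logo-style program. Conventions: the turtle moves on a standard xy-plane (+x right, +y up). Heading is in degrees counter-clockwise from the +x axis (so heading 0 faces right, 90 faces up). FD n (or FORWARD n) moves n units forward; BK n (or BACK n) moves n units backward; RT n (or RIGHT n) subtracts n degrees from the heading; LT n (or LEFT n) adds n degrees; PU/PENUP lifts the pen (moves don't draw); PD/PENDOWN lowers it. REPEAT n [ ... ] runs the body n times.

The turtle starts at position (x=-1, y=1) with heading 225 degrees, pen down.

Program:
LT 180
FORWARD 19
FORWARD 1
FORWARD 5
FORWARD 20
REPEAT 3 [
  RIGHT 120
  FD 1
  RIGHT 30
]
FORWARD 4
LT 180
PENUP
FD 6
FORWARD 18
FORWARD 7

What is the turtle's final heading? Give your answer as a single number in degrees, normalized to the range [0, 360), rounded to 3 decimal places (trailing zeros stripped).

Executing turtle program step by step:
Start: pos=(-1,1), heading=225, pen down
LT 180: heading 225 -> 45
FD 19: (-1,1) -> (12.435,14.435) [heading=45, draw]
FD 1: (12.435,14.435) -> (13.142,15.142) [heading=45, draw]
FD 5: (13.142,15.142) -> (16.678,18.678) [heading=45, draw]
FD 20: (16.678,18.678) -> (30.82,32.82) [heading=45, draw]
REPEAT 3 [
  -- iteration 1/3 --
  RT 120: heading 45 -> 285
  FD 1: (30.82,32.82) -> (31.079,31.854) [heading=285, draw]
  RT 30: heading 285 -> 255
  -- iteration 2/3 --
  RT 120: heading 255 -> 135
  FD 1: (31.079,31.854) -> (30.372,32.561) [heading=135, draw]
  RT 30: heading 135 -> 105
  -- iteration 3/3 --
  RT 120: heading 105 -> 345
  FD 1: (30.372,32.561) -> (31.337,32.302) [heading=345, draw]
  RT 30: heading 345 -> 315
]
FD 4: (31.337,32.302) -> (34.166,29.474) [heading=315, draw]
LT 180: heading 315 -> 135
PU: pen up
FD 6: (34.166,29.474) -> (29.923,33.716) [heading=135, move]
FD 18: (29.923,33.716) -> (17.195,46.444) [heading=135, move]
FD 7: (17.195,46.444) -> (12.246,51.394) [heading=135, move]
Final: pos=(12.246,51.394), heading=135, 8 segment(s) drawn

Answer: 135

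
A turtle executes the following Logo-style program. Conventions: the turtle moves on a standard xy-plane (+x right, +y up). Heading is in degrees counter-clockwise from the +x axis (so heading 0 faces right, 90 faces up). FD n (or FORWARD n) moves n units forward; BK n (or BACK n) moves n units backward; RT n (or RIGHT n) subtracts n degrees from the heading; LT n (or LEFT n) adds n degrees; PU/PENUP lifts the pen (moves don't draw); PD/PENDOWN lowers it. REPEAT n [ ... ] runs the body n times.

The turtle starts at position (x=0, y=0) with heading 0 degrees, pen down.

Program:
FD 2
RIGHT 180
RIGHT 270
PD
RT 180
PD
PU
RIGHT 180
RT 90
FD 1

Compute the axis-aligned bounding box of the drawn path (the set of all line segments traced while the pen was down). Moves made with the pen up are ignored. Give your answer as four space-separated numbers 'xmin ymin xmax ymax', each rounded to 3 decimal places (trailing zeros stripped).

Answer: 0 0 2 0

Derivation:
Executing turtle program step by step:
Start: pos=(0,0), heading=0, pen down
FD 2: (0,0) -> (2,0) [heading=0, draw]
RT 180: heading 0 -> 180
RT 270: heading 180 -> 270
PD: pen down
RT 180: heading 270 -> 90
PD: pen down
PU: pen up
RT 180: heading 90 -> 270
RT 90: heading 270 -> 180
FD 1: (2,0) -> (1,0) [heading=180, move]
Final: pos=(1,0), heading=180, 1 segment(s) drawn

Segment endpoints: x in {0, 2}, y in {0}
xmin=0, ymin=0, xmax=2, ymax=0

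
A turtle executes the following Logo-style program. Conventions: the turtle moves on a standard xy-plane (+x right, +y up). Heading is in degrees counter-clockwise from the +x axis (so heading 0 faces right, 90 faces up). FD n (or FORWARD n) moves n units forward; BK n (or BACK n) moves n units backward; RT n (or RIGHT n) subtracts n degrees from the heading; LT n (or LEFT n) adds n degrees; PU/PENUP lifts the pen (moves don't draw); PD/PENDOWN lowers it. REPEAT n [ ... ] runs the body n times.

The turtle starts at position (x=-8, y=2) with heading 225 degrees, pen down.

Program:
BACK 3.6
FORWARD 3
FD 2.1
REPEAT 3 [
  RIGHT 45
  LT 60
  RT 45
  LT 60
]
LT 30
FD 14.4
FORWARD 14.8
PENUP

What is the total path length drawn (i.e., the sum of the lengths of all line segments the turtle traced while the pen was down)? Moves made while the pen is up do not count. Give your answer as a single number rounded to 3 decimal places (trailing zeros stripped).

Answer: 37.9

Derivation:
Executing turtle program step by step:
Start: pos=(-8,2), heading=225, pen down
BK 3.6: (-8,2) -> (-5.454,4.546) [heading=225, draw]
FD 3: (-5.454,4.546) -> (-7.576,2.424) [heading=225, draw]
FD 2.1: (-7.576,2.424) -> (-9.061,0.939) [heading=225, draw]
REPEAT 3 [
  -- iteration 1/3 --
  RT 45: heading 225 -> 180
  LT 60: heading 180 -> 240
  RT 45: heading 240 -> 195
  LT 60: heading 195 -> 255
  -- iteration 2/3 --
  RT 45: heading 255 -> 210
  LT 60: heading 210 -> 270
  RT 45: heading 270 -> 225
  LT 60: heading 225 -> 285
  -- iteration 3/3 --
  RT 45: heading 285 -> 240
  LT 60: heading 240 -> 300
  RT 45: heading 300 -> 255
  LT 60: heading 255 -> 315
]
LT 30: heading 315 -> 345
FD 14.4: (-9.061,0.939) -> (4.849,-2.788) [heading=345, draw]
FD 14.8: (4.849,-2.788) -> (19.144,-6.618) [heading=345, draw]
PU: pen up
Final: pos=(19.144,-6.618), heading=345, 5 segment(s) drawn

Segment lengths:
  seg 1: (-8,2) -> (-5.454,4.546), length = 3.6
  seg 2: (-5.454,4.546) -> (-7.576,2.424), length = 3
  seg 3: (-7.576,2.424) -> (-9.061,0.939), length = 2.1
  seg 4: (-9.061,0.939) -> (4.849,-2.788), length = 14.4
  seg 5: (4.849,-2.788) -> (19.144,-6.618), length = 14.8
Total = 37.9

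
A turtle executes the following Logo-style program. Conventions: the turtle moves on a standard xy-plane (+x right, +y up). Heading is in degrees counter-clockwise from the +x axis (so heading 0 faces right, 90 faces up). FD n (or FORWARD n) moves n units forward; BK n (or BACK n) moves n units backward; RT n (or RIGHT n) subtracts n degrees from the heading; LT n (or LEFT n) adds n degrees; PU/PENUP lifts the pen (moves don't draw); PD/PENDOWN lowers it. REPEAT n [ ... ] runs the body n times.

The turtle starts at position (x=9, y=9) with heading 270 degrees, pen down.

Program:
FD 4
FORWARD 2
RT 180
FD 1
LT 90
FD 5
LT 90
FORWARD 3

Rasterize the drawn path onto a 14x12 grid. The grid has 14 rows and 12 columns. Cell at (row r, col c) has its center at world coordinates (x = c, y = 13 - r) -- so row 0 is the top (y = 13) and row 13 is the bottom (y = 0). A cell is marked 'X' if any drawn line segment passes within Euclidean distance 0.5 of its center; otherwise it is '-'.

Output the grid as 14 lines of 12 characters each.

Answer: ------------
------------
------------
------------
---------X--
---------X--
---------X--
---------X--
---------X--
----XXXXXX--
----X----X--
----X-------
----X-------
------------

Derivation:
Segment 0: (9,9) -> (9,5)
Segment 1: (9,5) -> (9,3)
Segment 2: (9,3) -> (9,4)
Segment 3: (9,4) -> (4,4)
Segment 4: (4,4) -> (4,1)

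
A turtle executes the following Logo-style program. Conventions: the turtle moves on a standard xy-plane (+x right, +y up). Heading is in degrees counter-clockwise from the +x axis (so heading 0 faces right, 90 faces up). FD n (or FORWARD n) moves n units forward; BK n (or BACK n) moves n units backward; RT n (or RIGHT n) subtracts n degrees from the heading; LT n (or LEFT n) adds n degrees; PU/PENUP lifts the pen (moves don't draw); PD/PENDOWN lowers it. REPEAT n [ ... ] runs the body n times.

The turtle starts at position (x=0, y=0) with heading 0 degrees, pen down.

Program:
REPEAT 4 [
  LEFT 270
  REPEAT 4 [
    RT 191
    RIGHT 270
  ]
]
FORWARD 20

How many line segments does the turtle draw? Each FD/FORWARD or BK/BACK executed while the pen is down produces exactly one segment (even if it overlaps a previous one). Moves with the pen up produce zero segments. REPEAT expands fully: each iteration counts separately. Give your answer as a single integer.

Executing turtle program step by step:
Start: pos=(0,0), heading=0, pen down
REPEAT 4 [
  -- iteration 1/4 --
  LT 270: heading 0 -> 270
  REPEAT 4 [
    -- iteration 1/4 --
    RT 191: heading 270 -> 79
    RT 270: heading 79 -> 169
    -- iteration 2/4 --
    RT 191: heading 169 -> 338
    RT 270: heading 338 -> 68
    -- iteration 3/4 --
    RT 191: heading 68 -> 237
    RT 270: heading 237 -> 327
    -- iteration 4/4 --
    RT 191: heading 327 -> 136
    RT 270: heading 136 -> 226
  ]
  -- iteration 2/4 --
  LT 270: heading 226 -> 136
  REPEAT 4 [
    -- iteration 1/4 --
    RT 191: heading 136 -> 305
    RT 270: heading 305 -> 35
    -- iteration 2/4 --
    RT 191: heading 35 -> 204
    RT 270: heading 204 -> 294
    -- iteration 3/4 --
    RT 191: heading 294 -> 103
    RT 270: heading 103 -> 193
    -- iteration 4/4 --
    RT 191: heading 193 -> 2
    RT 270: heading 2 -> 92
  ]
  -- iteration 3/4 --
  LT 270: heading 92 -> 2
  REPEAT 4 [
    -- iteration 1/4 --
    RT 191: heading 2 -> 171
    RT 270: heading 171 -> 261
    -- iteration 2/4 --
    RT 191: heading 261 -> 70
    RT 270: heading 70 -> 160
    -- iteration 3/4 --
    RT 191: heading 160 -> 329
    RT 270: heading 329 -> 59
    -- iteration 4/4 --
    RT 191: heading 59 -> 228
    RT 270: heading 228 -> 318
  ]
  -- iteration 4/4 --
  LT 270: heading 318 -> 228
  REPEAT 4 [
    -- iteration 1/4 --
    RT 191: heading 228 -> 37
    RT 270: heading 37 -> 127
    -- iteration 2/4 --
    RT 191: heading 127 -> 296
    RT 270: heading 296 -> 26
    -- iteration 3/4 --
    RT 191: heading 26 -> 195
    RT 270: heading 195 -> 285
    -- iteration 4/4 --
    RT 191: heading 285 -> 94
    RT 270: heading 94 -> 184
  ]
]
FD 20: (0,0) -> (-19.951,-1.395) [heading=184, draw]
Final: pos=(-19.951,-1.395), heading=184, 1 segment(s) drawn
Segments drawn: 1

Answer: 1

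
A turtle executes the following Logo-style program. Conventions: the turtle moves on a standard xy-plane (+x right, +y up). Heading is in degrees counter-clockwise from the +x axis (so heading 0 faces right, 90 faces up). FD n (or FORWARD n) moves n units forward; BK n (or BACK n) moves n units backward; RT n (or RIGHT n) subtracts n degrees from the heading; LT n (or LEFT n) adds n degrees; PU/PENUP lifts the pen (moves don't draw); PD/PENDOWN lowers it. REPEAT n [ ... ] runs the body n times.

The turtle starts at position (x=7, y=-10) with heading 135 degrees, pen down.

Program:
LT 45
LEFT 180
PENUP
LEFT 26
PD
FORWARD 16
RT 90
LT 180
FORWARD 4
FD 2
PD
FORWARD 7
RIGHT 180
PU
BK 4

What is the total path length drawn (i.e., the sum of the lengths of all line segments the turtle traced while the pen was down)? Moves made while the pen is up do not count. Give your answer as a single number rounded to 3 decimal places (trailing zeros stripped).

Answer: 29

Derivation:
Executing turtle program step by step:
Start: pos=(7,-10), heading=135, pen down
LT 45: heading 135 -> 180
LT 180: heading 180 -> 0
PU: pen up
LT 26: heading 0 -> 26
PD: pen down
FD 16: (7,-10) -> (21.381,-2.986) [heading=26, draw]
RT 90: heading 26 -> 296
LT 180: heading 296 -> 116
FD 4: (21.381,-2.986) -> (19.627,0.609) [heading=116, draw]
FD 2: (19.627,0.609) -> (18.75,2.407) [heading=116, draw]
PD: pen down
FD 7: (18.75,2.407) -> (15.682,8.698) [heading=116, draw]
RT 180: heading 116 -> 296
PU: pen up
BK 4: (15.682,8.698) -> (13.928,12.293) [heading=296, move]
Final: pos=(13.928,12.293), heading=296, 4 segment(s) drawn

Segment lengths:
  seg 1: (7,-10) -> (21.381,-2.986), length = 16
  seg 2: (21.381,-2.986) -> (19.627,0.609), length = 4
  seg 3: (19.627,0.609) -> (18.75,2.407), length = 2
  seg 4: (18.75,2.407) -> (15.682,8.698), length = 7
Total = 29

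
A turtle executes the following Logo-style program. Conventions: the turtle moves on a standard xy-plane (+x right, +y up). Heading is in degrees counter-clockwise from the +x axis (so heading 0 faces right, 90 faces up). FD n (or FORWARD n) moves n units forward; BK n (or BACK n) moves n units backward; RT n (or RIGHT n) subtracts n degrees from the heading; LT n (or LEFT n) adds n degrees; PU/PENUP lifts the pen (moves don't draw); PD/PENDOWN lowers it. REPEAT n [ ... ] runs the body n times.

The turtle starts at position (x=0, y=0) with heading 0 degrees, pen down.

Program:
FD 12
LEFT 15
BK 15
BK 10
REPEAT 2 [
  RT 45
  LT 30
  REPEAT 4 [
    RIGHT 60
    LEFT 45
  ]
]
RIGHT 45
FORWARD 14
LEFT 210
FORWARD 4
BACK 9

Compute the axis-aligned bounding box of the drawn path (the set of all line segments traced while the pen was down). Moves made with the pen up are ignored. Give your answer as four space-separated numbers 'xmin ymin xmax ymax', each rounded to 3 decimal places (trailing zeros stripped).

Executing turtle program step by step:
Start: pos=(0,0), heading=0, pen down
FD 12: (0,0) -> (12,0) [heading=0, draw]
LT 15: heading 0 -> 15
BK 15: (12,0) -> (-2.489,-3.882) [heading=15, draw]
BK 10: (-2.489,-3.882) -> (-12.148,-6.47) [heading=15, draw]
REPEAT 2 [
  -- iteration 1/2 --
  RT 45: heading 15 -> 330
  LT 30: heading 330 -> 0
  REPEAT 4 [
    -- iteration 1/4 --
    RT 60: heading 0 -> 300
    LT 45: heading 300 -> 345
    -- iteration 2/4 --
    RT 60: heading 345 -> 285
    LT 45: heading 285 -> 330
    -- iteration 3/4 --
    RT 60: heading 330 -> 270
    LT 45: heading 270 -> 315
    -- iteration 4/4 --
    RT 60: heading 315 -> 255
    LT 45: heading 255 -> 300
  ]
  -- iteration 2/2 --
  RT 45: heading 300 -> 255
  LT 30: heading 255 -> 285
  REPEAT 4 [
    -- iteration 1/4 --
    RT 60: heading 285 -> 225
    LT 45: heading 225 -> 270
    -- iteration 2/4 --
    RT 60: heading 270 -> 210
    LT 45: heading 210 -> 255
    -- iteration 3/4 --
    RT 60: heading 255 -> 195
    LT 45: heading 195 -> 240
    -- iteration 4/4 --
    RT 60: heading 240 -> 180
    LT 45: heading 180 -> 225
  ]
]
RT 45: heading 225 -> 180
FD 14: (-12.148,-6.47) -> (-26.148,-6.47) [heading=180, draw]
LT 210: heading 180 -> 30
FD 4: (-26.148,-6.47) -> (-22.684,-4.47) [heading=30, draw]
BK 9: (-22.684,-4.47) -> (-30.478,-8.97) [heading=30, draw]
Final: pos=(-30.478,-8.97), heading=30, 6 segment(s) drawn

Segment endpoints: x in {-30.478, -26.148, -22.684, -12.148, -2.489, 0, 12}, y in {-8.97, -6.47, -6.47, -4.47, -3.882, 0}
xmin=-30.478, ymin=-8.97, xmax=12, ymax=0

Answer: -30.478 -8.97 12 0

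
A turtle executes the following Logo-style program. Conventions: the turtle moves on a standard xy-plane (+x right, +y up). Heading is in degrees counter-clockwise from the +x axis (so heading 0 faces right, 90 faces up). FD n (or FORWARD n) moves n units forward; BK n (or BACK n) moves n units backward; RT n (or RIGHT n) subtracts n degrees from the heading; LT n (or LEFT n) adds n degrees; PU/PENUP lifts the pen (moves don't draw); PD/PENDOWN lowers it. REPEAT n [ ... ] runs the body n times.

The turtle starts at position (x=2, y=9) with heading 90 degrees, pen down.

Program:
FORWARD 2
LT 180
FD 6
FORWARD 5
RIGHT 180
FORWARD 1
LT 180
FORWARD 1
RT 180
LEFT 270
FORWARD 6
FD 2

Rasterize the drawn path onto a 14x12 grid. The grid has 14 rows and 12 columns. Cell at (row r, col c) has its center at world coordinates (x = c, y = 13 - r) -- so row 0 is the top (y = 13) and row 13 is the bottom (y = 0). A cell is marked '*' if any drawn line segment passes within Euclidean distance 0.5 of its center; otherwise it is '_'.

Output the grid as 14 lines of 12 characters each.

Answer: ____________
____________
__*_________
__*_________
__*_________
__*_________
__*_________
__*_________
__*_________
__*_________
__*_________
__*_________
__*_________
__*********_

Derivation:
Segment 0: (2,9) -> (2,11)
Segment 1: (2,11) -> (2,5)
Segment 2: (2,5) -> (2,0)
Segment 3: (2,0) -> (2,1)
Segment 4: (2,1) -> (2,0)
Segment 5: (2,0) -> (8,-0)
Segment 6: (8,-0) -> (10,-0)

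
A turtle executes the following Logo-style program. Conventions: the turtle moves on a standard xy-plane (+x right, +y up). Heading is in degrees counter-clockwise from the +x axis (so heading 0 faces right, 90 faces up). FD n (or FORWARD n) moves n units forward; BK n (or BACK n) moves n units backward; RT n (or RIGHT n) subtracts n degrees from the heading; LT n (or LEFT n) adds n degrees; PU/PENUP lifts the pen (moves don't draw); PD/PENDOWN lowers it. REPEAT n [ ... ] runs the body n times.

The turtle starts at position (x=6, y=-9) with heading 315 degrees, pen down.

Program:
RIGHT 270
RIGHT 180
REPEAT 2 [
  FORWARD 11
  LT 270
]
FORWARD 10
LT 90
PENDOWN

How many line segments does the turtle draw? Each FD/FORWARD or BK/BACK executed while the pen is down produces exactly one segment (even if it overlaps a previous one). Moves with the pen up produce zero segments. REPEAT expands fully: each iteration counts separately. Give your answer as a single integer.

Executing turtle program step by step:
Start: pos=(6,-9), heading=315, pen down
RT 270: heading 315 -> 45
RT 180: heading 45 -> 225
REPEAT 2 [
  -- iteration 1/2 --
  FD 11: (6,-9) -> (-1.778,-16.778) [heading=225, draw]
  LT 270: heading 225 -> 135
  -- iteration 2/2 --
  FD 11: (-1.778,-16.778) -> (-9.556,-9) [heading=135, draw]
  LT 270: heading 135 -> 45
]
FD 10: (-9.556,-9) -> (-2.485,-1.929) [heading=45, draw]
LT 90: heading 45 -> 135
PD: pen down
Final: pos=(-2.485,-1.929), heading=135, 3 segment(s) drawn
Segments drawn: 3

Answer: 3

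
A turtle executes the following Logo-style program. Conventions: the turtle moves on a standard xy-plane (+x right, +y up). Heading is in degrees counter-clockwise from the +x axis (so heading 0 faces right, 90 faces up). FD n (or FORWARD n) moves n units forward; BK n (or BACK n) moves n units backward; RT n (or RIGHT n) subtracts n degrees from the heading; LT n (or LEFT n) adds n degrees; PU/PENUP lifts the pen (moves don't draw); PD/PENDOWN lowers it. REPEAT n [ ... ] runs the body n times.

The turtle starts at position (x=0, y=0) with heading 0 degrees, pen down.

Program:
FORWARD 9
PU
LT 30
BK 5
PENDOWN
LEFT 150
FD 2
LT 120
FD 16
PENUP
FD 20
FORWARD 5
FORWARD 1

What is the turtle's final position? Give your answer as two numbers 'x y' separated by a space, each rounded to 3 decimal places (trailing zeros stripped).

Executing turtle program step by step:
Start: pos=(0,0), heading=0, pen down
FD 9: (0,0) -> (9,0) [heading=0, draw]
PU: pen up
LT 30: heading 0 -> 30
BK 5: (9,0) -> (4.67,-2.5) [heading=30, move]
PD: pen down
LT 150: heading 30 -> 180
FD 2: (4.67,-2.5) -> (2.67,-2.5) [heading=180, draw]
LT 120: heading 180 -> 300
FD 16: (2.67,-2.5) -> (10.67,-16.356) [heading=300, draw]
PU: pen up
FD 20: (10.67,-16.356) -> (20.67,-33.677) [heading=300, move]
FD 5: (20.67,-33.677) -> (23.17,-38.007) [heading=300, move]
FD 1: (23.17,-38.007) -> (23.67,-38.873) [heading=300, move]
Final: pos=(23.67,-38.873), heading=300, 3 segment(s) drawn

Answer: 23.67 -38.873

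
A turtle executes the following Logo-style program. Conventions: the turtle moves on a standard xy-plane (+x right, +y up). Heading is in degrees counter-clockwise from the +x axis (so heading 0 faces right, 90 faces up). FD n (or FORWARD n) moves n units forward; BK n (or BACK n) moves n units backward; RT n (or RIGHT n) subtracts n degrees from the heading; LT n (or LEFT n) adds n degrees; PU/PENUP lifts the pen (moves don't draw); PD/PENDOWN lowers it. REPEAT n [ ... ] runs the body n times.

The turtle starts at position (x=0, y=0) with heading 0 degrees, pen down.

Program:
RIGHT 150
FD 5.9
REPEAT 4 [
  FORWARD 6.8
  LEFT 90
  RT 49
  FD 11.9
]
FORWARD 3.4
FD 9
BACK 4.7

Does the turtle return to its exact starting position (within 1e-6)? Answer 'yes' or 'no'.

Answer: no

Derivation:
Executing turtle program step by step:
Start: pos=(0,0), heading=0, pen down
RT 150: heading 0 -> 210
FD 5.9: (0,0) -> (-5.11,-2.95) [heading=210, draw]
REPEAT 4 [
  -- iteration 1/4 --
  FD 6.8: (-5.11,-2.95) -> (-10.999,-6.35) [heading=210, draw]
  LT 90: heading 210 -> 300
  RT 49: heading 300 -> 251
  FD 11.9: (-10.999,-6.35) -> (-14.873,-17.602) [heading=251, draw]
  -- iteration 2/4 --
  FD 6.8: (-14.873,-17.602) -> (-17.087,-24.031) [heading=251, draw]
  LT 90: heading 251 -> 341
  RT 49: heading 341 -> 292
  FD 11.9: (-17.087,-24.031) -> (-12.629,-35.065) [heading=292, draw]
  -- iteration 3/4 --
  FD 6.8: (-12.629,-35.065) -> (-10.082,-41.37) [heading=292, draw]
  LT 90: heading 292 -> 22
  RT 49: heading 22 -> 333
  FD 11.9: (-10.082,-41.37) -> (0.521,-46.772) [heading=333, draw]
  -- iteration 4/4 --
  FD 6.8: (0.521,-46.772) -> (6.58,-49.859) [heading=333, draw]
  LT 90: heading 333 -> 63
  RT 49: heading 63 -> 14
  FD 11.9: (6.58,-49.859) -> (18.127,-46.98) [heading=14, draw]
]
FD 3.4: (18.127,-46.98) -> (21.426,-46.158) [heading=14, draw]
FD 9: (21.426,-46.158) -> (30.159,-43.98) [heading=14, draw]
BK 4.7: (30.159,-43.98) -> (25.598,-45.117) [heading=14, draw]
Final: pos=(25.598,-45.117), heading=14, 12 segment(s) drawn

Start position: (0, 0)
Final position: (25.598, -45.117)
Distance = 51.873; >= 1e-6 -> NOT closed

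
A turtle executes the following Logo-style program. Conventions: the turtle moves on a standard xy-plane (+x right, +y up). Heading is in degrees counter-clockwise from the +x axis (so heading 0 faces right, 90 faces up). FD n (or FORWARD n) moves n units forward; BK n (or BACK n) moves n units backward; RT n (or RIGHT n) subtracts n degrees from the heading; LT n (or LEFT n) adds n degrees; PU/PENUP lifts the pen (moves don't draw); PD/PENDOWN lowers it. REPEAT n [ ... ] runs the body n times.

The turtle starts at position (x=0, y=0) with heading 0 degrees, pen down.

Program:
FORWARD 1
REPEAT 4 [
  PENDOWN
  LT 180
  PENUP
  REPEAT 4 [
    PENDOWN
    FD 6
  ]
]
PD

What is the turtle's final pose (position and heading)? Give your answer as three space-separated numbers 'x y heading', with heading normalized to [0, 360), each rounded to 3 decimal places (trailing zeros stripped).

Executing turtle program step by step:
Start: pos=(0,0), heading=0, pen down
FD 1: (0,0) -> (1,0) [heading=0, draw]
REPEAT 4 [
  -- iteration 1/4 --
  PD: pen down
  LT 180: heading 0 -> 180
  PU: pen up
  REPEAT 4 [
    -- iteration 1/4 --
    PD: pen down
    FD 6: (1,0) -> (-5,0) [heading=180, draw]
    -- iteration 2/4 --
    PD: pen down
    FD 6: (-5,0) -> (-11,0) [heading=180, draw]
    -- iteration 3/4 --
    PD: pen down
    FD 6: (-11,0) -> (-17,0) [heading=180, draw]
    -- iteration 4/4 --
    PD: pen down
    FD 6: (-17,0) -> (-23,0) [heading=180, draw]
  ]
  -- iteration 2/4 --
  PD: pen down
  LT 180: heading 180 -> 0
  PU: pen up
  REPEAT 4 [
    -- iteration 1/4 --
    PD: pen down
    FD 6: (-23,0) -> (-17,0) [heading=0, draw]
    -- iteration 2/4 --
    PD: pen down
    FD 6: (-17,0) -> (-11,0) [heading=0, draw]
    -- iteration 3/4 --
    PD: pen down
    FD 6: (-11,0) -> (-5,0) [heading=0, draw]
    -- iteration 4/4 --
    PD: pen down
    FD 6: (-5,0) -> (1,0) [heading=0, draw]
  ]
  -- iteration 3/4 --
  PD: pen down
  LT 180: heading 0 -> 180
  PU: pen up
  REPEAT 4 [
    -- iteration 1/4 --
    PD: pen down
    FD 6: (1,0) -> (-5,0) [heading=180, draw]
    -- iteration 2/4 --
    PD: pen down
    FD 6: (-5,0) -> (-11,0) [heading=180, draw]
    -- iteration 3/4 --
    PD: pen down
    FD 6: (-11,0) -> (-17,0) [heading=180, draw]
    -- iteration 4/4 --
    PD: pen down
    FD 6: (-17,0) -> (-23,0) [heading=180, draw]
  ]
  -- iteration 4/4 --
  PD: pen down
  LT 180: heading 180 -> 0
  PU: pen up
  REPEAT 4 [
    -- iteration 1/4 --
    PD: pen down
    FD 6: (-23,0) -> (-17,0) [heading=0, draw]
    -- iteration 2/4 --
    PD: pen down
    FD 6: (-17,0) -> (-11,0) [heading=0, draw]
    -- iteration 3/4 --
    PD: pen down
    FD 6: (-11,0) -> (-5,0) [heading=0, draw]
    -- iteration 4/4 --
    PD: pen down
    FD 6: (-5,0) -> (1,0) [heading=0, draw]
  ]
]
PD: pen down
Final: pos=(1,0), heading=0, 17 segment(s) drawn

Answer: 1 0 0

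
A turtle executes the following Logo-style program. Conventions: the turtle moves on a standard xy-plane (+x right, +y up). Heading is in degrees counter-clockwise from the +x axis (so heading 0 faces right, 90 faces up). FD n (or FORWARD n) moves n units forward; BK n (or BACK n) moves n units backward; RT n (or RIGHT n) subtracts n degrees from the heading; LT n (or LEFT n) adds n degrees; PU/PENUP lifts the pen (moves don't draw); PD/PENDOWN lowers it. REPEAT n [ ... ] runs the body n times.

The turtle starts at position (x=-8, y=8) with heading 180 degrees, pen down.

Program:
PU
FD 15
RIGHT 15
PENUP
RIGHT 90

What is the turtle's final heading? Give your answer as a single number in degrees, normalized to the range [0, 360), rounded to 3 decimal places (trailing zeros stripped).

Executing turtle program step by step:
Start: pos=(-8,8), heading=180, pen down
PU: pen up
FD 15: (-8,8) -> (-23,8) [heading=180, move]
RT 15: heading 180 -> 165
PU: pen up
RT 90: heading 165 -> 75
Final: pos=(-23,8), heading=75, 0 segment(s) drawn

Answer: 75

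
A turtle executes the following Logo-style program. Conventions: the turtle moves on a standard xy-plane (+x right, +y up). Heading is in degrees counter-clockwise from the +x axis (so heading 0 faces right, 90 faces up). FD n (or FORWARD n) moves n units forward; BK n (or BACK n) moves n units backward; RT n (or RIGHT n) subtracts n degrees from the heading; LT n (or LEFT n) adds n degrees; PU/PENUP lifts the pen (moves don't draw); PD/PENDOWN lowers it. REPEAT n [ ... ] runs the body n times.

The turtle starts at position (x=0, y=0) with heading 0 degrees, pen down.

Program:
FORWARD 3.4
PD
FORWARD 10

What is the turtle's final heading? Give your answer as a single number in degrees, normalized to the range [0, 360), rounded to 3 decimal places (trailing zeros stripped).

Executing turtle program step by step:
Start: pos=(0,0), heading=0, pen down
FD 3.4: (0,0) -> (3.4,0) [heading=0, draw]
PD: pen down
FD 10: (3.4,0) -> (13.4,0) [heading=0, draw]
Final: pos=(13.4,0), heading=0, 2 segment(s) drawn

Answer: 0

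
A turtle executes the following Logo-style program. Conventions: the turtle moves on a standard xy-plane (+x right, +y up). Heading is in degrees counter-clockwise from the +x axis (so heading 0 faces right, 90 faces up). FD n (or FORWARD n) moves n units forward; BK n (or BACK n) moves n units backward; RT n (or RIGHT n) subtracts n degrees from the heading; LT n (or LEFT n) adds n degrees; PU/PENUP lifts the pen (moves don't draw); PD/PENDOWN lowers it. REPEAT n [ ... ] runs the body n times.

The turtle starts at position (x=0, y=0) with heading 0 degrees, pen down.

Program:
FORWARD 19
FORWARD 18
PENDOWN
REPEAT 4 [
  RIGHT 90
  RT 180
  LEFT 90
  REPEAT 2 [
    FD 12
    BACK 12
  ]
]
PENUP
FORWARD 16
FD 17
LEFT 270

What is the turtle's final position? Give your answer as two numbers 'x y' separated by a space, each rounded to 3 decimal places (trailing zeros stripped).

Executing turtle program step by step:
Start: pos=(0,0), heading=0, pen down
FD 19: (0,0) -> (19,0) [heading=0, draw]
FD 18: (19,0) -> (37,0) [heading=0, draw]
PD: pen down
REPEAT 4 [
  -- iteration 1/4 --
  RT 90: heading 0 -> 270
  RT 180: heading 270 -> 90
  LT 90: heading 90 -> 180
  REPEAT 2 [
    -- iteration 1/2 --
    FD 12: (37,0) -> (25,0) [heading=180, draw]
    BK 12: (25,0) -> (37,0) [heading=180, draw]
    -- iteration 2/2 --
    FD 12: (37,0) -> (25,0) [heading=180, draw]
    BK 12: (25,0) -> (37,0) [heading=180, draw]
  ]
  -- iteration 2/4 --
  RT 90: heading 180 -> 90
  RT 180: heading 90 -> 270
  LT 90: heading 270 -> 0
  REPEAT 2 [
    -- iteration 1/2 --
    FD 12: (37,0) -> (49,0) [heading=0, draw]
    BK 12: (49,0) -> (37,0) [heading=0, draw]
    -- iteration 2/2 --
    FD 12: (37,0) -> (49,0) [heading=0, draw]
    BK 12: (49,0) -> (37,0) [heading=0, draw]
  ]
  -- iteration 3/4 --
  RT 90: heading 0 -> 270
  RT 180: heading 270 -> 90
  LT 90: heading 90 -> 180
  REPEAT 2 [
    -- iteration 1/2 --
    FD 12: (37,0) -> (25,0) [heading=180, draw]
    BK 12: (25,0) -> (37,0) [heading=180, draw]
    -- iteration 2/2 --
    FD 12: (37,0) -> (25,0) [heading=180, draw]
    BK 12: (25,0) -> (37,0) [heading=180, draw]
  ]
  -- iteration 4/4 --
  RT 90: heading 180 -> 90
  RT 180: heading 90 -> 270
  LT 90: heading 270 -> 0
  REPEAT 2 [
    -- iteration 1/2 --
    FD 12: (37,0) -> (49,0) [heading=0, draw]
    BK 12: (49,0) -> (37,0) [heading=0, draw]
    -- iteration 2/2 --
    FD 12: (37,0) -> (49,0) [heading=0, draw]
    BK 12: (49,0) -> (37,0) [heading=0, draw]
  ]
]
PU: pen up
FD 16: (37,0) -> (53,0) [heading=0, move]
FD 17: (53,0) -> (70,0) [heading=0, move]
LT 270: heading 0 -> 270
Final: pos=(70,0), heading=270, 18 segment(s) drawn

Answer: 70 0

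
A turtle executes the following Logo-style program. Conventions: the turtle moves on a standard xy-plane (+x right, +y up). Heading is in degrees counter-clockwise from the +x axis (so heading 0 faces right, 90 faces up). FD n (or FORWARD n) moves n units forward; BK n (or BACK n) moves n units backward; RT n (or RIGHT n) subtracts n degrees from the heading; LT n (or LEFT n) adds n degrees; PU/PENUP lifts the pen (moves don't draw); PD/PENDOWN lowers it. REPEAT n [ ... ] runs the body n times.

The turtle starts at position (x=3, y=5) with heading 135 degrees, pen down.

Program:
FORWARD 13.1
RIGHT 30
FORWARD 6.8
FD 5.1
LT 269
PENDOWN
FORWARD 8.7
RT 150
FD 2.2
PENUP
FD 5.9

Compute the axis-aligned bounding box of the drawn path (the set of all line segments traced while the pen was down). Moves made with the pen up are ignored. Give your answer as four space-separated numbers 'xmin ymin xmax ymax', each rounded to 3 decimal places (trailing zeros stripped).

Executing turtle program step by step:
Start: pos=(3,5), heading=135, pen down
FD 13.1: (3,5) -> (-6.263,14.263) [heading=135, draw]
RT 30: heading 135 -> 105
FD 6.8: (-6.263,14.263) -> (-8.023,20.831) [heading=105, draw]
FD 5.1: (-8.023,20.831) -> (-9.343,25.758) [heading=105, draw]
LT 269: heading 105 -> 14
PD: pen down
FD 8.7: (-9.343,25.758) -> (-0.901,27.862) [heading=14, draw]
RT 150: heading 14 -> 224
FD 2.2: (-0.901,27.862) -> (-2.484,26.334) [heading=224, draw]
PU: pen up
FD 5.9: (-2.484,26.334) -> (-6.728,22.236) [heading=224, move]
Final: pos=(-6.728,22.236), heading=224, 5 segment(s) drawn

Segment endpoints: x in {-9.343, -8.023, -6.263, -2.484, -0.901, 3}, y in {5, 14.263, 20.831, 25.758, 26.334, 27.862}
xmin=-9.343, ymin=5, xmax=3, ymax=27.862

Answer: -9.343 5 3 27.862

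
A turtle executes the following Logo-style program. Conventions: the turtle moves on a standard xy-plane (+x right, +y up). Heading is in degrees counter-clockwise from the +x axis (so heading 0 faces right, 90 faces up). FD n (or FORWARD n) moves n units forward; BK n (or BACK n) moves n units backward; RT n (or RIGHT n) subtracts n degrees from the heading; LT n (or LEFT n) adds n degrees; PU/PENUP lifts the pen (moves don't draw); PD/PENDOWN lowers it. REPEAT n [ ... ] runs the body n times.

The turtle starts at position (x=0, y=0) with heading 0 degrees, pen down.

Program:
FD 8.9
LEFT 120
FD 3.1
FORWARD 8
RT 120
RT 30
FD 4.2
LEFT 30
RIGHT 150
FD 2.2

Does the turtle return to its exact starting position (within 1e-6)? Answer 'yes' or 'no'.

Executing turtle program step by step:
Start: pos=(0,0), heading=0, pen down
FD 8.9: (0,0) -> (8.9,0) [heading=0, draw]
LT 120: heading 0 -> 120
FD 3.1: (8.9,0) -> (7.35,2.685) [heading=120, draw]
FD 8: (7.35,2.685) -> (3.35,9.613) [heading=120, draw]
RT 120: heading 120 -> 0
RT 30: heading 0 -> 330
FD 4.2: (3.35,9.613) -> (6.987,7.513) [heading=330, draw]
LT 30: heading 330 -> 0
RT 150: heading 0 -> 210
FD 2.2: (6.987,7.513) -> (5.082,6.413) [heading=210, draw]
Final: pos=(5.082,6.413), heading=210, 5 segment(s) drawn

Start position: (0, 0)
Final position: (5.082, 6.413)
Distance = 8.182; >= 1e-6 -> NOT closed

Answer: no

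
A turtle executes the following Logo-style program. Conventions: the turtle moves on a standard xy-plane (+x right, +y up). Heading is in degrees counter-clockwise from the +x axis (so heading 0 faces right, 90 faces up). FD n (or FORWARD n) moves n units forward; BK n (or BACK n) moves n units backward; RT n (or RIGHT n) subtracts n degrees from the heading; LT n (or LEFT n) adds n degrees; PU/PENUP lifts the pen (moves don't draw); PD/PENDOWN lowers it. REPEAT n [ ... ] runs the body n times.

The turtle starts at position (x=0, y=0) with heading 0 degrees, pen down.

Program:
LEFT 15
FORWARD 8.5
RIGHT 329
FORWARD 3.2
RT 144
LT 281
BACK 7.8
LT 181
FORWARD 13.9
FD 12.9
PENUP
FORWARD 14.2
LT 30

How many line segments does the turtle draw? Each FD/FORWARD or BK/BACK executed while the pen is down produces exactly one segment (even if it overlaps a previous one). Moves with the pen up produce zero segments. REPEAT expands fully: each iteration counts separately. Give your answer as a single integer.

Answer: 5

Derivation:
Executing turtle program step by step:
Start: pos=(0,0), heading=0, pen down
LT 15: heading 0 -> 15
FD 8.5: (0,0) -> (8.21,2.2) [heading=15, draw]
RT 329: heading 15 -> 46
FD 3.2: (8.21,2.2) -> (10.433,4.502) [heading=46, draw]
RT 144: heading 46 -> 262
LT 281: heading 262 -> 183
BK 7.8: (10.433,4.502) -> (18.223,4.91) [heading=183, draw]
LT 181: heading 183 -> 4
FD 13.9: (18.223,4.91) -> (32.089,5.88) [heading=4, draw]
FD 12.9: (32.089,5.88) -> (44.957,6.78) [heading=4, draw]
PU: pen up
FD 14.2: (44.957,6.78) -> (59.123,7.77) [heading=4, move]
LT 30: heading 4 -> 34
Final: pos=(59.123,7.77), heading=34, 5 segment(s) drawn
Segments drawn: 5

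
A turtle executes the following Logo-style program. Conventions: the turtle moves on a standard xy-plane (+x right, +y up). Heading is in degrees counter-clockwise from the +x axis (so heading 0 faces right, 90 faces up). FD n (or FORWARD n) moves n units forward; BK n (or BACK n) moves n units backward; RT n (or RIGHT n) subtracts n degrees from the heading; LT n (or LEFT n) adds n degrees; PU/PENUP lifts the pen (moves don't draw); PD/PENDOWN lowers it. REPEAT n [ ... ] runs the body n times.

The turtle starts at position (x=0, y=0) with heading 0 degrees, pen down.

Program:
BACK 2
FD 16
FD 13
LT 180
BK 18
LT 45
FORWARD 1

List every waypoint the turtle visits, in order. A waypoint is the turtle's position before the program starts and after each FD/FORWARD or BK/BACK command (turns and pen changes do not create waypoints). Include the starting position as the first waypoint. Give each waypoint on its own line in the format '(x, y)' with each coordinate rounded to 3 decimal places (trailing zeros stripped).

Executing turtle program step by step:
Start: pos=(0,0), heading=0, pen down
BK 2: (0,0) -> (-2,0) [heading=0, draw]
FD 16: (-2,0) -> (14,0) [heading=0, draw]
FD 13: (14,0) -> (27,0) [heading=0, draw]
LT 180: heading 0 -> 180
BK 18: (27,0) -> (45,0) [heading=180, draw]
LT 45: heading 180 -> 225
FD 1: (45,0) -> (44.293,-0.707) [heading=225, draw]
Final: pos=(44.293,-0.707), heading=225, 5 segment(s) drawn
Waypoints (6 total):
(0, 0)
(-2, 0)
(14, 0)
(27, 0)
(45, 0)
(44.293, -0.707)

Answer: (0, 0)
(-2, 0)
(14, 0)
(27, 0)
(45, 0)
(44.293, -0.707)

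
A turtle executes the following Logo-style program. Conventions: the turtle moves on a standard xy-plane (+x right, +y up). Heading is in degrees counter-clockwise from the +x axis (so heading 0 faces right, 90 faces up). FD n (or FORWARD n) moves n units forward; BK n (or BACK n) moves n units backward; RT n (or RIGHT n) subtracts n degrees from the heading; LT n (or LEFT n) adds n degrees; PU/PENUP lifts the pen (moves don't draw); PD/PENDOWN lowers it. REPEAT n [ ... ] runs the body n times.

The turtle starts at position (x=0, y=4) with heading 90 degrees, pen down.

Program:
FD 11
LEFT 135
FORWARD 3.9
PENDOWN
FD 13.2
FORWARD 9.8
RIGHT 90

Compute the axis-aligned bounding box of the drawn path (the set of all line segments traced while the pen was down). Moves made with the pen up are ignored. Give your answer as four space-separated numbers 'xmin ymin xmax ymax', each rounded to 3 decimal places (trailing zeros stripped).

Executing turtle program step by step:
Start: pos=(0,4), heading=90, pen down
FD 11: (0,4) -> (0,15) [heading=90, draw]
LT 135: heading 90 -> 225
FD 3.9: (0,15) -> (-2.758,12.242) [heading=225, draw]
PD: pen down
FD 13.2: (-2.758,12.242) -> (-12.092,2.908) [heading=225, draw]
FD 9.8: (-12.092,2.908) -> (-19.021,-4.021) [heading=225, draw]
RT 90: heading 225 -> 135
Final: pos=(-19.021,-4.021), heading=135, 4 segment(s) drawn

Segment endpoints: x in {-19.021, -12.092, -2.758, 0, 0}, y in {-4.021, 2.908, 4, 12.242, 15}
xmin=-19.021, ymin=-4.021, xmax=0, ymax=15

Answer: -19.021 -4.021 0 15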